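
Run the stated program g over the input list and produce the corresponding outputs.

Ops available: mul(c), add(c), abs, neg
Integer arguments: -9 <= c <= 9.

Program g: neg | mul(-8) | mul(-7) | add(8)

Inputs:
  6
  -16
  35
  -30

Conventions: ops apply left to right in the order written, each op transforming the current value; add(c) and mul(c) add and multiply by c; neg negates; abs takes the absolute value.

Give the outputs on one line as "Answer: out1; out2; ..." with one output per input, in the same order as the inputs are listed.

-328; 904; -1952; 1688

Execution, op by op:
  6 -> -6 -> 48 -> -336 -> -328
  -16 -> 16 -> -128 -> 896 -> 904
  35 -> -35 -> 280 -> -1960 -> -1952
  -30 -> 30 -> -240 -> 1680 -> 1688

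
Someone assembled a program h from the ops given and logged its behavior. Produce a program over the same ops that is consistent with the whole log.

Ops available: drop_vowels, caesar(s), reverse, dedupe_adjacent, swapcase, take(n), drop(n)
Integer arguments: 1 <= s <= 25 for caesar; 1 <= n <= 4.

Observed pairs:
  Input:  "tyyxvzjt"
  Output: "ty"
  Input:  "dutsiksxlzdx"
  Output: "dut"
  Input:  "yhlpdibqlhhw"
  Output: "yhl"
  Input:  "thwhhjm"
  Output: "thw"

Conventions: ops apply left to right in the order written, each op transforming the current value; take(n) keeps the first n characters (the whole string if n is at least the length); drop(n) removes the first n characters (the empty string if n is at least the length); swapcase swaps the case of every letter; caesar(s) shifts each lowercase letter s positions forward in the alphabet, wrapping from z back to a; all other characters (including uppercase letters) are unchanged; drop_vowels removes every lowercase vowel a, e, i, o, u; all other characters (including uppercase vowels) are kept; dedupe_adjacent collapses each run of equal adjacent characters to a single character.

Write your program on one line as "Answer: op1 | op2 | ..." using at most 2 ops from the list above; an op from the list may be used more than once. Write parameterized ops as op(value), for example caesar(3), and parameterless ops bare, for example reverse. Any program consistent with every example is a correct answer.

take(3) | dedupe_adjacent

Check, running the answer program on each example:
  "tyyxvzjt" -> "tyy" -> "ty"
  "dutsiksxlzdx" -> "dut" -> "dut"
  "yhlpdibqlhhw" -> "yhl" -> "yhl"
  "thwhhjm" -> "thw" -> "thw"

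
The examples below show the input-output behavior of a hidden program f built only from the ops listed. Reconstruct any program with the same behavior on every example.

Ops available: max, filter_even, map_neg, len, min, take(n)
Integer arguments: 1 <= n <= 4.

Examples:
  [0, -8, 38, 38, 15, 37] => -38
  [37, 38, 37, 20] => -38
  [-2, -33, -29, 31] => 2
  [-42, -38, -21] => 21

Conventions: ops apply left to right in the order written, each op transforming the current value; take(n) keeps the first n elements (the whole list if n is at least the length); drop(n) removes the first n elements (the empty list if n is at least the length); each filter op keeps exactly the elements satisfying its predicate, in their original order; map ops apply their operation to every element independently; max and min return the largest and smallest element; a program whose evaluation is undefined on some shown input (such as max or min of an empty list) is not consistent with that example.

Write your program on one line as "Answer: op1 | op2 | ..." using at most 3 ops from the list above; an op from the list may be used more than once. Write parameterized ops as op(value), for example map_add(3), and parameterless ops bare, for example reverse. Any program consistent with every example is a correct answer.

map_neg | take(3) | min

Check, running the answer program on each example:
  [0, -8, 38, 38, 15, 37] -> [0, 8, -38, -38, -15, -37] -> [0, 8, -38] -> -38
  [37, 38, 37, 20] -> [-37, -38, -37, -20] -> [-37, -38, -37] -> -38
  [-2, -33, -29, 31] -> [2, 33, 29, -31] -> [2, 33, 29] -> 2
  [-42, -38, -21] -> [42, 38, 21] -> [42, 38, 21] -> 21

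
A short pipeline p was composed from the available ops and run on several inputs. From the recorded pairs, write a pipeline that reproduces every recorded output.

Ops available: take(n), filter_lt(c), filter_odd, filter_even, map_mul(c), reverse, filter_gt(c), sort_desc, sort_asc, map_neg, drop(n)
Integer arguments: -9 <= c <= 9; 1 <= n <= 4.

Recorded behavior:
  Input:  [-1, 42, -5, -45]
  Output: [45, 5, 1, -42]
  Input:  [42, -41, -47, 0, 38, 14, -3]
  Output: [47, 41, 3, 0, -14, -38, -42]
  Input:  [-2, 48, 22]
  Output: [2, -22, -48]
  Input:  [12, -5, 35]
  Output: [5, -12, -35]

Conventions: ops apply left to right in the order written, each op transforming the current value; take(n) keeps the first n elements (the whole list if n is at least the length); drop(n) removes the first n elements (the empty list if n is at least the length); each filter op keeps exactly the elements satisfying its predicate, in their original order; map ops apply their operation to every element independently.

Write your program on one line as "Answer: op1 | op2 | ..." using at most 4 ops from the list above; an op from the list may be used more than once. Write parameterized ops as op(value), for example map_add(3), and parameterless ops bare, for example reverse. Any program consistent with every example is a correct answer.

map_neg | sort_asc | sort_desc

Check, running the answer program on each example:
  [-1, 42, -5, -45] -> [1, -42, 5, 45] -> [-42, 1, 5, 45] -> [45, 5, 1, -42]
  [42, -41, -47, 0, 38, 14, -3] -> [-42, 41, 47, 0, -38, -14, 3] -> [-42, -38, -14, 0, 3, 41, 47] -> [47, 41, 3, 0, -14, -38, -42]
  [-2, 48, 22] -> [2, -48, -22] -> [-48, -22, 2] -> [2, -22, -48]
  [12, -5, 35] -> [-12, 5, -35] -> [-35, -12, 5] -> [5, -12, -35]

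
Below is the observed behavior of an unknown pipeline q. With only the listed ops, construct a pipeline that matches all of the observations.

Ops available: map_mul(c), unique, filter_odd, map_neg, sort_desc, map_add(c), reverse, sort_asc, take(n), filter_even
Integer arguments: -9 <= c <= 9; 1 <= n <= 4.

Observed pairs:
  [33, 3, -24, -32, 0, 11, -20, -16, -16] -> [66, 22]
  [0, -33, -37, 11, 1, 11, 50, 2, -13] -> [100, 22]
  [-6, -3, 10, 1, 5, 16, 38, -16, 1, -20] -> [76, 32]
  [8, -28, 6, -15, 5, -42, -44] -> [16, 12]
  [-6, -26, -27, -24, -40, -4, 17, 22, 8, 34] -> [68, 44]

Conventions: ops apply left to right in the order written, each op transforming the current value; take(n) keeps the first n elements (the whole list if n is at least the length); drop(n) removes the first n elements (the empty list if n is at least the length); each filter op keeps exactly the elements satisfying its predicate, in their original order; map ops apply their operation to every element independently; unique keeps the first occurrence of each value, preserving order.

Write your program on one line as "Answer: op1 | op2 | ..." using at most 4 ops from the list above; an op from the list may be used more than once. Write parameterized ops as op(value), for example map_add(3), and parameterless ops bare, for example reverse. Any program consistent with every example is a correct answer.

map_mul(-2) | sort_asc | take(2) | map_neg

Check, running the answer program on each example:
  [33, 3, -24, -32, 0, 11, -20, -16, -16] -> [-66, -6, 48, 64, 0, -22, 40, 32, 32] -> [-66, -22, -6, 0, 32, 32, 40, 48, 64] -> [-66, -22] -> [66, 22]
  [0, -33, -37, 11, 1, 11, 50, 2, -13] -> [0, 66, 74, -22, -2, -22, -100, -4, 26] -> [-100, -22, -22, -4, -2, 0, 26, 66, 74] -> [-100, -22] -> [100, 22]
  [-6, -3, 10, 1, 5, 16, 38, -16, 1, -20] -> [12, 6, -20, -2, -10, -32, -76, 32, -2, 40] -> [-76, -32, -20, -10, -2, -2, 6, 12, 32, 40] -> [-76, -32] -> [76, 32]
  [8, -28, 6, -15, 5, -42, -44] -> [-16, 56, -12, 30, -10, 84, 88] -> [-16, -12, -10, 30, 56, 84, 88] -> [-16, -12] -> [16, 12]
  [-6, -26, -27, -24, -40, -4, 17, 22, 8, 34] -> [12, 52, 54, 48, 80, 8, -34, -44, -16, -68] -> [-68, -44, -34, -16, 8, 12, 48, 52, 54, 80] -> [-68, -44] -> [68, 44]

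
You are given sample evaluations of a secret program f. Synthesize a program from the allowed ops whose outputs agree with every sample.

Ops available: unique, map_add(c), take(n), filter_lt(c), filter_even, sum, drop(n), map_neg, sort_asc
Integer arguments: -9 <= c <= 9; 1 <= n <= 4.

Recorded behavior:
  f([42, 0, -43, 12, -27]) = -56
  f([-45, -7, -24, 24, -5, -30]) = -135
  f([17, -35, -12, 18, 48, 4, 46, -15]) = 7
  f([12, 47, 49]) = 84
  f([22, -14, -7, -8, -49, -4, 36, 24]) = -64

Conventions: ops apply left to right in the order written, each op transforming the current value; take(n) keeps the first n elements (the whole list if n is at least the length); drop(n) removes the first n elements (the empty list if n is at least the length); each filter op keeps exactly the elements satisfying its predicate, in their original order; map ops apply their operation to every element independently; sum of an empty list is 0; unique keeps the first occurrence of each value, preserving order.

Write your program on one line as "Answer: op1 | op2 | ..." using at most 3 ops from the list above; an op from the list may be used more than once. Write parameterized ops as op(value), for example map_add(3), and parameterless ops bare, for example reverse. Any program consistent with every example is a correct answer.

map_add(-8) | sort_asc | sum

Check, running the answer program on each example:
  [42, 0, -43, 12, -27] -> [34, -8, -51, 4, -35] -> [-51, -35, -8, 4, 34] -> -56
  [-45, -7, -24, 24, -5, -30] -> [-53, -15, -32, 16, -13, -38] -> [-53, -38, -32, -15, -13, 16] -> -135
  [17, -35, -12, 18, 48, 4, 46, -15] -> [9, -43, -20, 10, 40, -4, 38, -23] -> [-43, -23, -20, -4, 9, 10, 38, 40] -> 7
  [12, 47, 49] -> [4, 39, 41] -> [4, 39, 41] -> 84
  [22, -14, -7, -8, -49, -4, 36, 24] -> [14, -22, -15, -16, -57, -12, 28, 16] -> [-57, -22, -16, -15, -12, 14, 16, 28] -> -64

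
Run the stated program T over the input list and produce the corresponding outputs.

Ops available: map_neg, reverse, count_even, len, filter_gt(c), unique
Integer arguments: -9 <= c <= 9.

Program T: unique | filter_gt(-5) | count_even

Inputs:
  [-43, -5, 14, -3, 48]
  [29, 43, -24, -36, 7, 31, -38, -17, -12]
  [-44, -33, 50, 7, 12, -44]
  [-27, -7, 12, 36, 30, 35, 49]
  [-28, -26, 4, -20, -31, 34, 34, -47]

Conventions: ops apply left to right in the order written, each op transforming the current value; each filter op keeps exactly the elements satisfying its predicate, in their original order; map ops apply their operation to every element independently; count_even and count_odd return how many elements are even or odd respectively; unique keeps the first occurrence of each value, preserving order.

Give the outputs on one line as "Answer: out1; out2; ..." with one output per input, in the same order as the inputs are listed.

Execution, op by op:
  [-43, -5, 14, -3, 48] -> [-43, -5, 14, -3, 48] -> [14, -3, 48] -> 2
  [29, 43, -24, -36, 7, 31, -38, -17, -12] -> [29, 43, -24, -36, 7, 31, -38, -17, -12] -> [29, 43, 7, 31] -> 0
  [-44, -33, 50, 7, 12, -44] -> [-44, -33, 50, 7, 12] -> [50, 7, 12] -> 2
  [-27, -7, 12, 36, 30, 35, 49] -> [-27, -7, 12, 36, 30, 35, 49] -> [12, 36, 30, 35, 49] -> 3
  [-28, -26, 4, -20, -31, 34, 34, -47] -> [-28, -26, 4, -20, -31, 34, -47] -> [4, 34] -> 2

2; 0; 2; 3; 2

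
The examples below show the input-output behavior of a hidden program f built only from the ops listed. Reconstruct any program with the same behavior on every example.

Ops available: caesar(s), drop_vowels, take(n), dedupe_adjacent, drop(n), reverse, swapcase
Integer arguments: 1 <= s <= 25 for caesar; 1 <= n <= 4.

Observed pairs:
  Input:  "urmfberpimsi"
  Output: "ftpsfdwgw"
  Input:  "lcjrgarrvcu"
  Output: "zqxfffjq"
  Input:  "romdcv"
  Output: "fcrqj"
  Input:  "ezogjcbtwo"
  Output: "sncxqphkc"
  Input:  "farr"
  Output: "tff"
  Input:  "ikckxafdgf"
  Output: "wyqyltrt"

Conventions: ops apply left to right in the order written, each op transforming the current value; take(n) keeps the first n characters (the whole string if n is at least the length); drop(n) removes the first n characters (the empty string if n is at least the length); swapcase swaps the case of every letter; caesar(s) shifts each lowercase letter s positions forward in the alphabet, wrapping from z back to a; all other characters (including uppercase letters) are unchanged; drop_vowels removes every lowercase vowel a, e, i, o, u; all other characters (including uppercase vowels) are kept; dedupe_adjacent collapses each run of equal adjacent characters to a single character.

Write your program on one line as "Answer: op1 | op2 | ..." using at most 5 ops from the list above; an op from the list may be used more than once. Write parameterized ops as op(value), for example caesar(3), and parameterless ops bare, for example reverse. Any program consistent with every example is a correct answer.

reverse | caesar(14) | reverse | drop_vowels

Check, running the answer program on each example:
  "urmfberpimsi" -> "ismiprebfmru" -> "wgawdfsptafi" -> "ifatpsfdwagw" -> "ftpsfdwgw"
  "lcjrgarrvcu" -> "ucvrragrjcl" -> "iqjffoufxqz" -> "zqxfuoffjqi" -> "zqxfffjq"
  "romdcv" -> "vcdmor" -> "jqracf" -> "fcarqj" -> "fcrqj"
  "ezogjcbtwo" -> "owtbcjgoze" -> "ckhpqxucns" -> "sncuxqphkc" -> "sncxqphkc"
  "farr" -> "rraf" -> "ffot" -> "toff" -> "tff"
  "ikckxafdgf" -> "fgdfaxkcki" -> "turtolyqyw" -> "wyqylotrut" -> "wyqyltrt"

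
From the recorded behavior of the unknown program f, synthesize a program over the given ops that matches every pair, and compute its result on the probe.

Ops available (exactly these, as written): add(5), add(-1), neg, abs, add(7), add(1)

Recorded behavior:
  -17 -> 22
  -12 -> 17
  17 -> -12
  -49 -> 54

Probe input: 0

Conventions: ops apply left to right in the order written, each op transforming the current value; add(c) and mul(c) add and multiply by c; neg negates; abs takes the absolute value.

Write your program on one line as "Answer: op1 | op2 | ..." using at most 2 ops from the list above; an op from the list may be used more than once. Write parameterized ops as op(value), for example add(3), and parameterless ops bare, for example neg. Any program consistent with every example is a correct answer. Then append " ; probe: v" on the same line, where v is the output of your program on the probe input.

neg | add(5) ; probe: 5

Check, running the answer program on each example:
  -17 -> 17 -> 22
  -12 -> 12 -> 17
  17 -> -17 -> -12
  -49 -> 49 -> 54
  probe: 0 -> 0 -> 5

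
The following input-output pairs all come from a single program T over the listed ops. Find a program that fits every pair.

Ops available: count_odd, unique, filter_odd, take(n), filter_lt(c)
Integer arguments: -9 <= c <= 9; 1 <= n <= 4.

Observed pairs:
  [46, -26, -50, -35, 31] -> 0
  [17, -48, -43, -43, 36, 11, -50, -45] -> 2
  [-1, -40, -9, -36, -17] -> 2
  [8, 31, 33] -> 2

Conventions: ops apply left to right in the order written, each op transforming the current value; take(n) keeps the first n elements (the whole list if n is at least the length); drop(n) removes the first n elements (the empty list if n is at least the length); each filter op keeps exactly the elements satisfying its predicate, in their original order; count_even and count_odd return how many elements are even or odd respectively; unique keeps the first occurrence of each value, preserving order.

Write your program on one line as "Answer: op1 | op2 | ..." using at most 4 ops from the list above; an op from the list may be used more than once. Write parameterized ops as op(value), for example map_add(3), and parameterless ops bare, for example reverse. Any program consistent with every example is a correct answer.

unique | take(3) | count_odd

Check, running the answer program on each example:
  [46, -26, -50, -35, 31] -> [46, -26, -50, -35, 31] -> [46, -26, -50] -> 0
  [17, -48, -43, -43, 36, 11, -50, -45] -> [17, -48, -43, 36, 11, -50, -45] -> [17, -48, -43] -> 2
  [-1, -40, -9, -36, -17] -> [-1, -40, -9, -36, -17] -> [-1, -40, -9] -> 2
  [8, 31, 33] -> [8, 31, 33] -> [8, 31, 33] -> 2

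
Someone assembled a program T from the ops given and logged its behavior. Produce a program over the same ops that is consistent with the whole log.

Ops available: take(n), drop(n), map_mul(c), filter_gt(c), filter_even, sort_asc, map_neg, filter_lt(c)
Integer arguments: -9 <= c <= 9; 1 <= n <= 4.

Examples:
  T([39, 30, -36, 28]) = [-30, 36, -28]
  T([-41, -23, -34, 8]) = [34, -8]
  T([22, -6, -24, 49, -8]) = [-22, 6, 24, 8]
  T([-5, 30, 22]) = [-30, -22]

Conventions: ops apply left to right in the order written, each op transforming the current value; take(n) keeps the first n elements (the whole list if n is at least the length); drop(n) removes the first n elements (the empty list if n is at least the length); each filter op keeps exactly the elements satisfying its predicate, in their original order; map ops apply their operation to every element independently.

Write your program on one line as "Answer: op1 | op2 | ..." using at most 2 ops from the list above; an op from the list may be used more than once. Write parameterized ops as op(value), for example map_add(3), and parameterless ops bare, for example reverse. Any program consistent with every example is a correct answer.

filter_even | map_neg

Check, running the answer program on each example:
  [39, 30, -36, 28] -> [30, -36, 28] -> [-30, 36, -28]
  [-41, -23, -34, 8] -> [-34, 8] -> [34, -8]
  [22, -6, -24, 49, -8] -> [22, -6, -24, -8] -> [-22, 6, 24, 8]
  [-5, 30, 22] -> [30, 22] -> [-30, -22]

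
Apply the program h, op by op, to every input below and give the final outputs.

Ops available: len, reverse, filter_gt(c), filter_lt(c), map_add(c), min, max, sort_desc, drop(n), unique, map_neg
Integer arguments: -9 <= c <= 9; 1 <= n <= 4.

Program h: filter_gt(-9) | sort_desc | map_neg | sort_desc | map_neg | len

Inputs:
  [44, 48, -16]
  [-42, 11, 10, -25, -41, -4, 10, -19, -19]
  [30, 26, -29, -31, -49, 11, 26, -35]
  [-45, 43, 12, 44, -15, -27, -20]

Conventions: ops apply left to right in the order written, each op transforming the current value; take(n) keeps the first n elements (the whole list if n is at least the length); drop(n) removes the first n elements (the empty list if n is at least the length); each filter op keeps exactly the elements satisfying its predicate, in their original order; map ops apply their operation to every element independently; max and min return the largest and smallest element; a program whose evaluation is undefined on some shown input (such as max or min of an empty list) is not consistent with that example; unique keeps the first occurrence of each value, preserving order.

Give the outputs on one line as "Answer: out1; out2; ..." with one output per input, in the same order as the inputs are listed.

Execution, op by op:
  [44, 48, -16] -> [44, 48] -> [48, 44] -> [-48, -44] -> [-44, -48] -> [44, 48] -> 2
  [-42, 11, 10, -25, -41, -4, 10, -19, -19] -> [11, 10, -4, 10] -> [11, 10, 10, -4] -> [-11, -10, -10, 4] -> [4, -10, -10, -11] -> [-4, 10, 10, 11] -> 4
  [30, 26, -29, -31, -49, 11, 26, -35] -> [30, 26, 11, 26] -> [30, 26, 26, 11] -> [-30, -26, -26, -11] -> [-11, -26, -26, -30] -> [11, 26, 26, 30] -> 4
  [-45, 43, 12, 44, -15, -27, -20] -> [43, 12, 44] -> [44, 43, 12] -> [-44, -43, -12] -> [-12, -43, -44] -> [12, 43, 44] -> 3

2; 4; 4; 3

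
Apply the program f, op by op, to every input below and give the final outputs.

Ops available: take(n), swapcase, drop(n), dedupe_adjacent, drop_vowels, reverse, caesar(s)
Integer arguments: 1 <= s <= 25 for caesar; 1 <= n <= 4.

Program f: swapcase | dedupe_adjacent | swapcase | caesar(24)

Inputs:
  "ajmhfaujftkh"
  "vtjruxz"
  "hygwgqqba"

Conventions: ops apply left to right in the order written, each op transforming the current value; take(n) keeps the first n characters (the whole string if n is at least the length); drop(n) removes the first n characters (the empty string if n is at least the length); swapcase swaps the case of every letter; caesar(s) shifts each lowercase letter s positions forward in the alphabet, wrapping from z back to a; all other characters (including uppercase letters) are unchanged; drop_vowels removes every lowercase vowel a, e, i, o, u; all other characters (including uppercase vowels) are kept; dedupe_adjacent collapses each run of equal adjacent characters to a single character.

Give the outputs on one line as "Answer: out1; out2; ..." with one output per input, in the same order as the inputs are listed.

Execution, op by op:
  "ajmhfaujftkh" -> "AJMHFAUJFTKH" -> "AJMHFAUJFTKH" -> "ajmhfaujftkh" -> "yhkfdyshdrif"
  "vtjruxz" -> "VTJRUXZ" -> "VTJRUXZ" -> "vtjruxz" -> "trhpsvx"
  "hygwgqqba" -> "HYGWGQQBA" -> "HYGWGQBA" -> "hygwgqba" -> "fweueozy"

"yhkfdyshdrif"; "trhpsvx"; "fweueozy"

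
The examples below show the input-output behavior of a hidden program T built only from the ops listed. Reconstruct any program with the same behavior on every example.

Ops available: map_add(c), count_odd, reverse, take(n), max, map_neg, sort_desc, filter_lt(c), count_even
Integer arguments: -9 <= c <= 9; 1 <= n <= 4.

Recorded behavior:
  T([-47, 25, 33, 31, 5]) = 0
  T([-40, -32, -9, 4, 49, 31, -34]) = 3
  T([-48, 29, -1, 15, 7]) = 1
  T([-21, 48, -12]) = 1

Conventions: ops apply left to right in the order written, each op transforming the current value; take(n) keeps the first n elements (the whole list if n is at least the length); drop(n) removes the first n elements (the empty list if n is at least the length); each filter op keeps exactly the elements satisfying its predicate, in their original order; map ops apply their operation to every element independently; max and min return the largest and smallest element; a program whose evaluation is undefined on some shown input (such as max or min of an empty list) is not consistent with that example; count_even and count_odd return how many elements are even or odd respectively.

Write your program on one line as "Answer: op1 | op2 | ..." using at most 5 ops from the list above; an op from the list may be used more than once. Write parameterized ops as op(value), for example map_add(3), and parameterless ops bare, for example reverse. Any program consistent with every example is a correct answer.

filter_lt(3) | map_neg | reverse | count_even

Check, running the answer program on each example:
  [-47, 25, 33, 31, 5] -> [-47] -> [47] -> [47] -> 0
  [-40, -32, -9, 4, 49, 31, -34] -> [-40, -32, -9, -34] -> [40, 32, 9, 34] -> [34, 9, 32, 40] -> 3
  [-48, 29, -1, 15, 7] -> [-48, -1] -> [48, 1] -> [1, 48] -> 1
  [-21, 48, -12] -> [-21, -12] -> [21, 12] -> [12, 21] -> 1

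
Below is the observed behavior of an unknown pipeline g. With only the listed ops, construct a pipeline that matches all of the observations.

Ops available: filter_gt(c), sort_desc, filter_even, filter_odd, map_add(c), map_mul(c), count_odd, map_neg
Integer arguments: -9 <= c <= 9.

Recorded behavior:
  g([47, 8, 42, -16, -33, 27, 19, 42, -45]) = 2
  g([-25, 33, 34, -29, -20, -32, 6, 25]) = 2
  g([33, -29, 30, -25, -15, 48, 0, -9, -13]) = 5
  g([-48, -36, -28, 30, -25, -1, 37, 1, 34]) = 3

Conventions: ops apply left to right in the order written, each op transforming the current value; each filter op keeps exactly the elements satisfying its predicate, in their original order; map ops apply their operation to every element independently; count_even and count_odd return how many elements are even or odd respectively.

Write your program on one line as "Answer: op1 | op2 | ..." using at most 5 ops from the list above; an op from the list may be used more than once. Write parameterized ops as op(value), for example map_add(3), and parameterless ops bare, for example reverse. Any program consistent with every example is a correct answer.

map_neg | filter_gt(-8) | sort_desc | count_odd

Check, running the answer program on each example:
  [47, 8, 42, -16, -33, 27, 19, 42, -45] -> [-47, -8, -42, 16, 33, -27, -19, -42, 45] -> [16, 33, 45] -> [45, 33, 16] -> 2
  [-25, 33, 34, -29, -20, -32, 6, 25] -> [25, -33, -34, 29, 20, 32, -6, -25] -> [25, 29, 20, 32, -6] -> [32, 29, 25, 20, -6] -> 2
  [33, -29, 30, -25, -15, 48, 0, -9, -13] -> [-33, 29, -30, 25, 15, -48, 0, 9, 13] -> [29, 25, 15, 0, 9, 13] -> [29, 25, 15, 13, 9, 0] -> 5
  [-48, -36, -28, 30, -25, -1, 37, 1, 34] -> [48, 36, 28, -30, 25, 1, -37, -1, -34] -> [48, 36, 28, 25, 1, -1] -> [48, 36, 28, 25, 1, -1] -> 3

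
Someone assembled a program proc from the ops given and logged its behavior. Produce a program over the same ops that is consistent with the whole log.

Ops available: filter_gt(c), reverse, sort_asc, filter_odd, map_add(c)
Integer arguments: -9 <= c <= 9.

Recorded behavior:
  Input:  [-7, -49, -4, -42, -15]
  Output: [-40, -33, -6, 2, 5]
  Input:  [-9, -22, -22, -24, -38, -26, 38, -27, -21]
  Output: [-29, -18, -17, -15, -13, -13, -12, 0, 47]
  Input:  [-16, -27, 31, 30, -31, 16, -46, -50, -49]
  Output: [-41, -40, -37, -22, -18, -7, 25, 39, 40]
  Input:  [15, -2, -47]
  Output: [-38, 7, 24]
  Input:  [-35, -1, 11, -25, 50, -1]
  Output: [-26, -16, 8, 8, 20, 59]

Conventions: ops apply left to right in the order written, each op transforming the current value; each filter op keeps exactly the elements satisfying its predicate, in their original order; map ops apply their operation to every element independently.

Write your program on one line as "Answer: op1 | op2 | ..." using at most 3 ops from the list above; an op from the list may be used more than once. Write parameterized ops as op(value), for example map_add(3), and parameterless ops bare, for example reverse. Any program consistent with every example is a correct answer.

reverse | map_add(9) | sort_asc

Check, running the answer program on each example:
  [-7, -49, -4, -42, -15] -> [-15, -42, -4, -49, -7] -> [-6, -33, 5, -40, 2] -> [-40, -33, -6, 2, 5]
  [-9, -22, -22, -24, -38, -26, 38, -27, -21] -> [-21, -27, 38, -26, -38, -24, -22, -22, -9] -> [-12, -18, 47, -17, -29, -15, -13, -13, 0] -> [-29, -18, -17, -15, -13, -13, -12, 0, 47]
  [-16, -27, 31, 30, -31, 16, -46, -50, -49] -> [-49, -50, -46, 16, -31, 30, 31, -27, -16] -> [-40, -41, -37, 25, -22, 39, 40, -18, -7] -> [-41, -40, -37, -22, -18, -7, 25, 39, 40]
  [15, -2, -47] -> [-47, -2, 15] -> [-38, 7, 24] -> [-38, 7, 24]
  [-35, -1, 11, -25, 50, -1] -> [-1, 50, -25, 11, -1, -35] -> [8, 59, -16, 20, 8, -26] -> [-26, -16, 8, 8, 20, 59]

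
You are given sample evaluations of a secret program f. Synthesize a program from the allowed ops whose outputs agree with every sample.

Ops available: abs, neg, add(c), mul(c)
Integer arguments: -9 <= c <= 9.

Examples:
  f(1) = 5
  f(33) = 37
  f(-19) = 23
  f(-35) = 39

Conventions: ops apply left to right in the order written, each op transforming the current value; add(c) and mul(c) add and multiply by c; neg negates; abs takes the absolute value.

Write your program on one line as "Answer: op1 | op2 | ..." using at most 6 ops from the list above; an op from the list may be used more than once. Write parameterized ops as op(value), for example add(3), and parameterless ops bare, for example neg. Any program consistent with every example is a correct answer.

abs | add(-8) | neg | add(-7) | add(-5) | neg

Check, running the answer program on each example:
  1 -> 1 -> -7 -> 7 -> 0 -> -5 -> 5
  33 -> 33 -> 25 -> -25 -> -32 -> -37 -> 37
  -19 -> 19 -> 11 -> -11 -> -18 -> -23 -> 23
  -35 -> 35 -> 27 -> -27 -> -34 -> -39 -> 39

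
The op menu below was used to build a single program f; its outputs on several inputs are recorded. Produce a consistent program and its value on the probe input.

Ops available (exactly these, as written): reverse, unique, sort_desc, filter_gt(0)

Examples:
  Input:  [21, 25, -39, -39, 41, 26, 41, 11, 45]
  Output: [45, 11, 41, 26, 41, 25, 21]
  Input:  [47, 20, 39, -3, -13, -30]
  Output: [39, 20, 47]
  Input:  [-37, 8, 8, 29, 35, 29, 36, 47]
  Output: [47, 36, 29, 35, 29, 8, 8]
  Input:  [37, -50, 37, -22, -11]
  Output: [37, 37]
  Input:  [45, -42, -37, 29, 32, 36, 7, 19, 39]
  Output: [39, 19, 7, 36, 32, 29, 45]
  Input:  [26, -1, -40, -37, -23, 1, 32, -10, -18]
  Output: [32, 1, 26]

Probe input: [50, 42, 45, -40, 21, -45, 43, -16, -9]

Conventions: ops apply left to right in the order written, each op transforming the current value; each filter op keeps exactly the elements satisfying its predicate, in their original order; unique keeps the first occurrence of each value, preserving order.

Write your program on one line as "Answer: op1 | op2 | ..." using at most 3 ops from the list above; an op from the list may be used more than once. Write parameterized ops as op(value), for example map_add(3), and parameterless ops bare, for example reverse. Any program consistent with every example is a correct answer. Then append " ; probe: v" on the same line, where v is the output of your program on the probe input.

reverse | filter_gt(0) ; probe: [43, 21, 45, 42, 50]

Check, running the answer program on each example:
  [21, 25, -39, -39, 41, 26, 41, 11, 45] -> [45, 11, 41, 26, 41, -39, -39, 25, 21] -> [45, 11, 41, 26, 41, 25, 21]
  [47, 20, 39, -3, -13, -30] -> [-30, -13, -3, 39, 20, 47] -> [39, 20, 47]
  [-37, 8, 8, 29, 35, 29, 36, 47] -> [47, 36, 29, 35, 29, 8, 8, -37] -> [47, 36, 29, 35, 29, 8, 8]
  [37, -50, 37, -22, -11] -> [-11, -22, 37, -50, 37] -> [37, 37]
  [45, -42, -37, 29, 32, 36, 7, 19, 39] -> [39, 19, 7, 36, 32, 29, -37, -42, 45] -> [39, 19, 7, 36, 32, 29, 45]
  [26, -1, -40, -37, -23, 1, 32, -10, -18] -> [-18, -10, 32, 1, -23, -37, -40, -1, 26] -> [32, 1, 26]
  probe: [50, 42, 45, -40, 21, -45, 43, -16, -9] -> [-9, -16, 43, -45, 21, -40, 45, 42, 50] -> [43, 21, 45, 42, 50]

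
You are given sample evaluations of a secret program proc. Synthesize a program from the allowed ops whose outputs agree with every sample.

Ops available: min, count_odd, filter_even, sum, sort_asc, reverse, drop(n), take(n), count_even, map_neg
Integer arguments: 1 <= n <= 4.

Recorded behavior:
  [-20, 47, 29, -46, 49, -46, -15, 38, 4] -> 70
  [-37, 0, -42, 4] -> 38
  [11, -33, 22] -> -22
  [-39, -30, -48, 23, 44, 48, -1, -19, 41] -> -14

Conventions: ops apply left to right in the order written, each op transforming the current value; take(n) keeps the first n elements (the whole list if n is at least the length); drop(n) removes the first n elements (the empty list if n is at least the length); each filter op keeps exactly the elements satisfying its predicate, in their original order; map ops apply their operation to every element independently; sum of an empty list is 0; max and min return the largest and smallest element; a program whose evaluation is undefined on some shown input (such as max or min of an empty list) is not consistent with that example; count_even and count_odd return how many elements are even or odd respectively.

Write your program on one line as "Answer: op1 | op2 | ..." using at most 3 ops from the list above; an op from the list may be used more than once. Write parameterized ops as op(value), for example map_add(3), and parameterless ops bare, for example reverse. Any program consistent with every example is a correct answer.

filter_even | map_neg | sum

Check, running the answer program on each example:
  [-20, 47, 29, -46, 49, -46, -15, 38, 4] -> [-20, -46, -46, 38, 4] -> [20, 46, 46, -38, -4] -> 70
  [-37, 0, -42, 4] -> [0, -42, 4] -> [0, 42, -4] -> 38
  [11, -33, 22] -> [22] -> [-22] -> -22
  [-39, -30, -48, 23, 44, 48, -1, -19, 41] -> [-30, -48, 44, 48] -> [30, 48, -44, -48] -> -14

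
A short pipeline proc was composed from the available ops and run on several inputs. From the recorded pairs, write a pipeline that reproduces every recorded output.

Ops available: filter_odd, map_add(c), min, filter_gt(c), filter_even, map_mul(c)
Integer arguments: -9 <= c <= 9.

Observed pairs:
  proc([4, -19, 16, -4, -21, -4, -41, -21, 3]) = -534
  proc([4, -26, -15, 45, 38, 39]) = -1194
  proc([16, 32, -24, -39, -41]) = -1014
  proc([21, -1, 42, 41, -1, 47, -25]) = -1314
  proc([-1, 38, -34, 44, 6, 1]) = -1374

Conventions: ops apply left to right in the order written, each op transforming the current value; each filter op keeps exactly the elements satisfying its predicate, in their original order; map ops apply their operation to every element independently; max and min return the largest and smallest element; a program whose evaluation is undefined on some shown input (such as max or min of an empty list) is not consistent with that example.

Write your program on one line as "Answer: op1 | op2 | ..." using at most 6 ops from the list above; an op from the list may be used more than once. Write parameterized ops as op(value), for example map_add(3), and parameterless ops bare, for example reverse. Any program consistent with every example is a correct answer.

map_mul(5) | map_add(4) | map_add(5) | filter_odd | map_mul(-6) | min

Check, running the answer program on each example:
  [4, -19, 16, -4, -21, -4, -41, -21, 3] -> [20, -95, 80, -20, -105, -20, -205, -105, 15] -> [24, -91, 84, -16, -101, -16, -201, -101, 19] -> [29, -86, 89, -11, -96, -11, -196, -96, 24] -> [29, 89, -11, -11] -> [-174, -534, 66, 66] -> -534
  [4, -26, -15, 45, 38, 39] -> [20, -130, -75, 225, 190, 195] -> [24, -126, -71, 229, 194, 199] -> [29, -121, -66, 234, 199, 204] -> [29, -121, 199] -> [-174, 726, -1194] -> -1194
  [16, 32, -24, -39, -41] -> [80, 160, -120, -195, -205] -> [84, 164, -116, -191, -201] -> [89, 169, -111, -186, -196] -> [89, 169, -111] -> [-534, -1014, 666] -> -1014
  [21, -1, 42, 41, -1, 47, -25] -> [105, -5, 210, 205, -5, 235, -125] -> [109, -1, 214, 209, -1, 239, -121] -> [114, 4, 219, 214, 4, 244, -116] -> [219] -> [-1314] -> -1314
  [-1, 38, -34, 44, 6, 1] -> [-5, 190, -170, 220, 30, 5] -> [-1, 194, -166, 224, 34, 9] -> [4, 199, -161, 229, 39, 14] -> [199, -161, 229, 39] -> [-1194, 966, -1374, -234] -> -1374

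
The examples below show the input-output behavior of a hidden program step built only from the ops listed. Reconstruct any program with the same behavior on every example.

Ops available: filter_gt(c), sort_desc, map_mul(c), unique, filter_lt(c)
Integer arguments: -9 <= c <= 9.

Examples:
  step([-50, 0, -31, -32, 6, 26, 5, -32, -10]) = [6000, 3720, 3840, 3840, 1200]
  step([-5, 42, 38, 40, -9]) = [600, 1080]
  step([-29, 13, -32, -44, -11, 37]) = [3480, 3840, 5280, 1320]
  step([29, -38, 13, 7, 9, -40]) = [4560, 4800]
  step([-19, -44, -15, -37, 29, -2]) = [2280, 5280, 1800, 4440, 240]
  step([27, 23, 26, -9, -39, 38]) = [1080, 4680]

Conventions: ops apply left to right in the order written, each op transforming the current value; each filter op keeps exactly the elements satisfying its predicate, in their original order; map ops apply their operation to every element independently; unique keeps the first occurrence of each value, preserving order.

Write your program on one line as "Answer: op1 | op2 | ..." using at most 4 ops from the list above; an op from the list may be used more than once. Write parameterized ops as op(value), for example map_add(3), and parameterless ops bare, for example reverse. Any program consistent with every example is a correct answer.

map_mul(-4) | map_mul(-6) | map_mul(-5) | filter_gt(5)

Check, running the answer program on each example:
  [-50, 0, -31, -32, 6, 26, 5, -32, -10] -> [200, 0, 124, 128, -24, -104, -20, 128, 40] -> [-1200, 0, -744, -768, 144, 624, 120, -768, -240] -> [6000, 0, 3720, 3840, -720, -3120, -600, 3840, 1200] -> [6000, 3720, 3840, 3840, 1200]
  [-5, 42, 38, 40, -9] -> [20, -168, -152, -160, 36] -> [-120, 1008, 912, 960, -216] -> [600, -5040, -4560, -4800, 1080] -> [600, 1080]
  [-29, 13, -32, -44, -11, 37] -> [116, -52, 128, 176, 44, -148] -> [-696, 312, -768, -1056, -264, 888] -> [3480, -1560, 3840, 5280, 1320, -4440] -> [3480, 3840, 5280, 1320]
  [29, -38, 13, 7, 9, -40] -> [-116, 152, -52, -28, -36, 160] -> [696, -912, 312, 168, 216, -960] -> [-3480, 4560, -1560, -840, -1080, 4800] -> [4560, 4800]
  [-19, -44, -15, -37, 29, -2] -> [76, 176, 60, 148, -116, 8] -> [-456, -1056, -360, -888, 696, -48] -> [2280, 5280, 1800, 4440, -3480, 240] -> [2280, 5280, 1800, 4440, 240]
  [27, 23, 26, -9, -39, 38] -> [-108, -92, -104, 36, 156, -152] -> [648, 552, 624, -216, -936, 912] -> [-3240, -2760, -3120, 1080, 4680, -4560] -> [1080, 4680]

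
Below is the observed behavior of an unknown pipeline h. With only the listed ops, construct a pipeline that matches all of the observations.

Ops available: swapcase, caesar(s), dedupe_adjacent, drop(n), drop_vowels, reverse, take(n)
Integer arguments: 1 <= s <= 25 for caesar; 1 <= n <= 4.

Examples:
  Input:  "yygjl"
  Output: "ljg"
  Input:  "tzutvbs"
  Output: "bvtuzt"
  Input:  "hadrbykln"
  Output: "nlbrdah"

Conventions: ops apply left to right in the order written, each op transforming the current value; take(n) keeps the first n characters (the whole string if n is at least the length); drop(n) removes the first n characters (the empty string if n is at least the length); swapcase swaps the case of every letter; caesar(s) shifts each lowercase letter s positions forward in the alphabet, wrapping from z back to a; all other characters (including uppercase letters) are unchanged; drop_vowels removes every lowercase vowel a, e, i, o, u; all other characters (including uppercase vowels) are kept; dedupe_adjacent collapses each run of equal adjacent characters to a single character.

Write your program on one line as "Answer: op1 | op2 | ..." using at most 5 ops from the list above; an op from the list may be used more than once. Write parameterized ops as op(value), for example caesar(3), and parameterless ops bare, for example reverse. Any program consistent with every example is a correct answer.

caesar(16) | drop_vowels | caesar(11) | caesar(25) | reverse

Check, running the answer program on each example:
  "yygjl" -> "oowzb" -> "wzb" -> "hkm" -> "gjl" -> "ljg"
  "tzutvbs" -> "jpkjlri" -> "jpkjlr" -> "uavuwc" -> "tzutvb" -> "bvtuzt"
  "hadrbykln" -> "xqthroabd" -> "xqthrbd" -> "ibescmo" -> "hadrbln" -> "nlbrdah"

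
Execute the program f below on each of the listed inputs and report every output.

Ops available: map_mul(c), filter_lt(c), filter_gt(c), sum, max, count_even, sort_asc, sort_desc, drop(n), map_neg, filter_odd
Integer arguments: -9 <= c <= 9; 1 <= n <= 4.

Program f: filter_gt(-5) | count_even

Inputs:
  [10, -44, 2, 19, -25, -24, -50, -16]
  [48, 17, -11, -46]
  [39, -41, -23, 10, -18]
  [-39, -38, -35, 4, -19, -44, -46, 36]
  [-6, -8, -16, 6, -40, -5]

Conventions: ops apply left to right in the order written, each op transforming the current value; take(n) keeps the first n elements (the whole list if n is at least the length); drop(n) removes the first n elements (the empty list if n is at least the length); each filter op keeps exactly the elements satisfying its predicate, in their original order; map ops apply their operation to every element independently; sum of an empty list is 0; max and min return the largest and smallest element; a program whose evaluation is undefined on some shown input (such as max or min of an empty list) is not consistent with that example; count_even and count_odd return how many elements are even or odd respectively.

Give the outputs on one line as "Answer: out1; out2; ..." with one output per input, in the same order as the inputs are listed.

Execution, op by op:
  [10, -44, 2, 19, -25, -24, -50, -16] -> [10, 2, 19] -> 2
  [48, 17, -11, -46] -> [48, 17] -> 1
  [39, -41, -23, 10, -18] -> [39, 10] -> 1
  [-39, -38, -35, 4, -19, -44, -46, 36] -> [4, 36] -> 2
  [-6, -8, -16, 6, -40, -5] -> [6] -> 1

2; 1; 1; 2; 1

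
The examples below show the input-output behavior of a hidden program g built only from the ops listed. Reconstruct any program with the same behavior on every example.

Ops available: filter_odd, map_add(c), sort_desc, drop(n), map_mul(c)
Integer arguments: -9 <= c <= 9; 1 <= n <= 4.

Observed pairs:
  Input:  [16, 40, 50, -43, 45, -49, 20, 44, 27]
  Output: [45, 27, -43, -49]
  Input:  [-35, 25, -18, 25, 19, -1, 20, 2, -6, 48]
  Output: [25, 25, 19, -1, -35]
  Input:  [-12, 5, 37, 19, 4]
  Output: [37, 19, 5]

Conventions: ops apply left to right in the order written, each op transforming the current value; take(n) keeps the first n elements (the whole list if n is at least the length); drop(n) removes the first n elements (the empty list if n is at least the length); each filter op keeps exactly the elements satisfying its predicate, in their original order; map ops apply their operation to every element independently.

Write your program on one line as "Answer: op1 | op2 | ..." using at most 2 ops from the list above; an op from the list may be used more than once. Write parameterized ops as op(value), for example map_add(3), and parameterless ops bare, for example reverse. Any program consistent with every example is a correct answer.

sort_desc | filter_odd

Check, running the answer program on each example:
  [16, 40, 50, -43, 45, -49, 20, 44, 27] -> [50, 45, 44, 40, 27, 20, 16, -43, -49] -> [45, 27, -43, -49]
  [-35, 25, -18, 25, 19, -1, 20, 2, -6, 48] -> [48, 25, 25, 20, 19, 2, -1, -6, -18, -35] -> [25, 25, 19, -1, -35]
  [-12, 5, 37, 19, 4] -> [37, 19, 5, 4, -12] -> [37, 19, 5]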